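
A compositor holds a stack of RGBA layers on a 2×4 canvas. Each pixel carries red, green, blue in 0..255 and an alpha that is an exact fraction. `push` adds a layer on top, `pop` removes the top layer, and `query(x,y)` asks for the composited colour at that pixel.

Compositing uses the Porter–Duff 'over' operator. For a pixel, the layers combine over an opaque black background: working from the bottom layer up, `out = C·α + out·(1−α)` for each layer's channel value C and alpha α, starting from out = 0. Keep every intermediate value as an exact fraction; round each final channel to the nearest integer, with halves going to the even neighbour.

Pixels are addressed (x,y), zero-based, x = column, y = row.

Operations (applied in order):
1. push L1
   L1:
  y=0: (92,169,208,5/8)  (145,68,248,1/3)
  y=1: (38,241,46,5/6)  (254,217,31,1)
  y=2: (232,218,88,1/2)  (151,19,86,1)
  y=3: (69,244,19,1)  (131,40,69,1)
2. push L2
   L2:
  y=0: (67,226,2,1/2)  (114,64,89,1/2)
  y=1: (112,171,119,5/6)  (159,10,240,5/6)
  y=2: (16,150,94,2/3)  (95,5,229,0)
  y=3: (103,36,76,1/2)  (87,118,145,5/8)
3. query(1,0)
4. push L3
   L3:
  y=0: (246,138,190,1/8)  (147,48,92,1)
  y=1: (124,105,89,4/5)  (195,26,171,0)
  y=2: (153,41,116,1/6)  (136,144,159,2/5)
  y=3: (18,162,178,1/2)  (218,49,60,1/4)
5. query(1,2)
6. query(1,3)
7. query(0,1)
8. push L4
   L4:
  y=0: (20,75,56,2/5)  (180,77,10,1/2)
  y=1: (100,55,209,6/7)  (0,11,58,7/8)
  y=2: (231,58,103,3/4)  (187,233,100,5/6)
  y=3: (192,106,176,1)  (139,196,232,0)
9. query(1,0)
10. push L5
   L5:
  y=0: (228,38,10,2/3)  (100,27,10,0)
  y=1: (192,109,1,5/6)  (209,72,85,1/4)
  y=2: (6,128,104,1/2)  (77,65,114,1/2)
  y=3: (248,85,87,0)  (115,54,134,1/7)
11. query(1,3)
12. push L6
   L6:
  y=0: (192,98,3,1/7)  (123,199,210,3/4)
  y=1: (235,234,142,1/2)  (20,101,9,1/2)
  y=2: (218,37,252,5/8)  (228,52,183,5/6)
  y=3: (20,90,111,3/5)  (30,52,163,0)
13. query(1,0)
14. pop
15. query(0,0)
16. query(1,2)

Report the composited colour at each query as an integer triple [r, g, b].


(1,0) stack=L1,L2; from [0,0,0]:
L1 α=1/3: [145/3, 68/3, 248/3]
L2 α=1/2: [487/6, 130/3, 515/6]
= [81, 43, 86]

at x=1,y=2 over L1,L2,L3:
L1 α=1: [151, 19, 86]
L2 α=0: [151, 19, 86]
L3 α=2/5: [145, 69, 576/5]
= [145, 69, 115]

(1,3) stack=L1,L2,L3; from [0,0,0]:
L1 α=1: [131, 40, 69]
L2 α=5/8: [207/2, 355/4, 233/2]
L3 α=1/4: [1057/8, 1261/16, 819/8]
rounded: [132, 79, 102]

at x=0,y=1 over L1,L2,L3:
L1 α=5/6: [95/3, 1205/6, 115/3]
L2 α=5/6: [1775/18, 6335/36, 950/9]
L3 α=4/5: [10703/90, 4291/36, 4154/45]
= [119, 119, 92]

query (1,0) [L1,L2,L3,L4] — begin 0,0,0
L1 α=1/3: [145/3, 68/3, 248/3]
L2 α=1/2: [487/6, 130/3, 515/6]
L3 α=1: [147, 48, 92]
L4 α=1/2: [327/2, 125/2, 51]
= [164, 62, 51]

at x=1,y=3 over L1,L2,L3,L4,L5:
+L1 (α=1) → [131, 40, 69]
+L2 (α=5/8) → [207/2, 355/4, 233/2]
+L3 (α=1/4) → [1057/8, 1261/16, 819/8]
+L4 (α=0) → [1057/8, 1261/16, 819/8]
+L5 (α=1/7) → [3631/28, 4215/56, 2993/28]
→ [130, 75, 107]

(1,0) stack=L1,L2,L3,L4,L5,L6; from [0,0,0]:
after L1 α=1/3: [145/3, 68/3, 248/3]
after L2 α=1/2: [487/6, 130/3, 515/6]
after L3 α=1: [147, 48, 92]
after L4 α=1/2: [327/2, 125/2, 51]
after L5 α=0: [327/2, 125/2, 51]
after L6 α=3/4: [1065/8, 1319/8, 681/4]
→ [133, 165, 170]

query (0,0) [L1,L2,L3,L4,L5] — begin 0,0,0
+L1 (α=5/8) → [115/2, 845/8, 130]
+L2 (α=1/2) → [249/4, 2653/16, 66]
+L3 (α=1/8) → [2727/32, 20779/128, 163/2]
+L4 (α=2/5) → [9461/160, 81537/640, 713/10]
+L5 (α=2/3) → [82421/480, 130177/1920, 913/30]
rounded: [172, 68, 30]

(1,2) stack=L1,L2,L3,L4,L5; from [0,0,0]:
after L1 α=1: [151, 19, 86]
after L2 α=0: [151, 19, 86]
after L3 α=2/5: [145, 69, 576/5]
after L4 α=5/6: [180, 617/3, 1538/15]
after L5 α=1/2: [257/2, 406/3, 1624/15]
→ [128, 135, 108]


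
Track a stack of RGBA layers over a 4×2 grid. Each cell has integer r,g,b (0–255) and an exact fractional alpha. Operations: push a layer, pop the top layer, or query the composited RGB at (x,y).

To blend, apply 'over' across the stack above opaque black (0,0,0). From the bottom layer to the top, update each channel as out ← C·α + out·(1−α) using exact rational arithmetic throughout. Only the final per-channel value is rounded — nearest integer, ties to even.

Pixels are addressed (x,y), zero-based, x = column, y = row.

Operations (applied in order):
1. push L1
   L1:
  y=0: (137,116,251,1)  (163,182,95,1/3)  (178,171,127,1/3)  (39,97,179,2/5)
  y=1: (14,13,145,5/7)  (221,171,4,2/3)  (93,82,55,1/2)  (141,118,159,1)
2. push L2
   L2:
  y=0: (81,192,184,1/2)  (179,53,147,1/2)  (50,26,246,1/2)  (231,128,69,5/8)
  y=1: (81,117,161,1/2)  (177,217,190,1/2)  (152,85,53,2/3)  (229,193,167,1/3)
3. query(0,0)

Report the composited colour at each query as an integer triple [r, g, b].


query (0,0) [L1,L2] — begin 0,0,0
+L1 (α=1) → [137, 116, 251]
+L2 (α=1/2) → [109, 154, 435/2]
= [109, 154, 218]


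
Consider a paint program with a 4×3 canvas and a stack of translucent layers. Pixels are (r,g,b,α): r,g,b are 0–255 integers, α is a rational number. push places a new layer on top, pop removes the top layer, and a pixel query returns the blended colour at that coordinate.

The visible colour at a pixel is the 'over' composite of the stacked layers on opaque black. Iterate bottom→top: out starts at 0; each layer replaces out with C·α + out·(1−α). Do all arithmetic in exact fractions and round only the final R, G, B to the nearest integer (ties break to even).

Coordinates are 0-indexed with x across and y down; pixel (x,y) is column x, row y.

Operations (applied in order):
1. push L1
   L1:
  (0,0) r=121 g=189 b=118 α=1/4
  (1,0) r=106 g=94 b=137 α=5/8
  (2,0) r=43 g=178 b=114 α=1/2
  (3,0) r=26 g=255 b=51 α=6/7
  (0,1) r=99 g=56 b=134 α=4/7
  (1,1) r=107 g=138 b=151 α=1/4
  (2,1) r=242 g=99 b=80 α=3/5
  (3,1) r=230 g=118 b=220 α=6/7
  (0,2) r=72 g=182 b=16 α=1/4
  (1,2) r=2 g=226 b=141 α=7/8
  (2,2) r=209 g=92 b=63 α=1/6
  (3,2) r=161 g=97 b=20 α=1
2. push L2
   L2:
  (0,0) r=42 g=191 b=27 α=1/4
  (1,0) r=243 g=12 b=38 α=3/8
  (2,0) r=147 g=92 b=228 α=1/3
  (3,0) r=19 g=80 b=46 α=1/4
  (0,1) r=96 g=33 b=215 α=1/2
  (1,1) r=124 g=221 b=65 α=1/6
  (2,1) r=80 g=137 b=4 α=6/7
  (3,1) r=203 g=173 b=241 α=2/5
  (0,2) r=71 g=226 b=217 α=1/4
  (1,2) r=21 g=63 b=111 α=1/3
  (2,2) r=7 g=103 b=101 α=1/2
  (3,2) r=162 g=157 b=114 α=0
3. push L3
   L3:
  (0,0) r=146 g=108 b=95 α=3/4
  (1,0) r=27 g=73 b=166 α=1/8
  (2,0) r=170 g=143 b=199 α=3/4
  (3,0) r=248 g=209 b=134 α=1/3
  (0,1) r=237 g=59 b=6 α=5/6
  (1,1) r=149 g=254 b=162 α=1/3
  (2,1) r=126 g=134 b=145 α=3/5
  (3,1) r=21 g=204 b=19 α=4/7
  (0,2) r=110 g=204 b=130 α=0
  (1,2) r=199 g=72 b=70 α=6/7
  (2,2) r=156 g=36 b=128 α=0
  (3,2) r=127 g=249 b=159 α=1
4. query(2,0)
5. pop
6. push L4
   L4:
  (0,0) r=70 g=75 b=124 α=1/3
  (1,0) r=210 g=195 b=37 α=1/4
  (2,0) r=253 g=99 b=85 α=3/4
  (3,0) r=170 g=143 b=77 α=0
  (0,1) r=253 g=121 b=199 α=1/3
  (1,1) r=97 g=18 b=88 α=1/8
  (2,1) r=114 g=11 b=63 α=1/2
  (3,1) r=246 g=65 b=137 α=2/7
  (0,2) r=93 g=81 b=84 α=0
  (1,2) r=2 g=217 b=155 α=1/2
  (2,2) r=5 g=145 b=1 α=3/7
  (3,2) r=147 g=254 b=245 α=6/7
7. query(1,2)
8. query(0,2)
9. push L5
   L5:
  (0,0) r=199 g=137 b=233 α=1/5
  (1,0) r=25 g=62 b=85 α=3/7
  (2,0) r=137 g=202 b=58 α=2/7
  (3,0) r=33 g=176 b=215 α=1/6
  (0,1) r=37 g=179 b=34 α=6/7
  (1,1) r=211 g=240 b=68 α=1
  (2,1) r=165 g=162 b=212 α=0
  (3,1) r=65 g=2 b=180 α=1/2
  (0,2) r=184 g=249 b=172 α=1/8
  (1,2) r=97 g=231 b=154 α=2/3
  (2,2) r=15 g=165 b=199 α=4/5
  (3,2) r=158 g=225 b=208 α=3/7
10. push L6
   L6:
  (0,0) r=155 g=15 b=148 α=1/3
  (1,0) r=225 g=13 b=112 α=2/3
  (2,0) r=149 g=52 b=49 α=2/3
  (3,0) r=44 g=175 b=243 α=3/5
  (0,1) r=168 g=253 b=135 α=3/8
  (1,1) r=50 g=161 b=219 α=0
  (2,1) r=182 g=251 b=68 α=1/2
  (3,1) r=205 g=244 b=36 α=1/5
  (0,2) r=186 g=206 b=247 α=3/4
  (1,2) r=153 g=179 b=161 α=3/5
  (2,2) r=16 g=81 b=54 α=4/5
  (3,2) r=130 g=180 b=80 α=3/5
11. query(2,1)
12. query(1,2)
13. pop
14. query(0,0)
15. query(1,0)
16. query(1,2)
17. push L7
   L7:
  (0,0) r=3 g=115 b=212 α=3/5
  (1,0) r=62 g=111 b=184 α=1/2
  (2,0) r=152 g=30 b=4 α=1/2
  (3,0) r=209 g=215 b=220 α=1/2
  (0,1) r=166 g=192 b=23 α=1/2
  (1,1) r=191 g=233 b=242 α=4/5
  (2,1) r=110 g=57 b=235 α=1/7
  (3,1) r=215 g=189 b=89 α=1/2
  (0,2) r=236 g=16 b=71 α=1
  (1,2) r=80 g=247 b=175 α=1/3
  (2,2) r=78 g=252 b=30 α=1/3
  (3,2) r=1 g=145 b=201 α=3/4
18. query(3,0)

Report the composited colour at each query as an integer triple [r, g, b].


(2,0) stack=L1,L2,L3; from [0,0,0]:
after L1 α=1/2: [43/2, 89, 57]
after L2 α=1/3: [190/3, 90, 114]
after L3 α=3/4: [430/3, 519/4, 711/4]
→ [143, 130, 178]

at x=1,y=2 over L1,L2,L4:
after L1 α=7/8: [7/4, 791/4, 987/8]
after L2 α=1/3: [49/6, 917/6, 477/4]
after L4 α=1/2: [61/12, 2219/12, 1097/8]
= [5, 185, 137]

query (0,2) [L1,L2,L4] — begin 0,0,0
after L1 α=1/4: [18, 91/2, 4]
after L2 α=1/4: [125/4, 725/8, 229/4]
after L4 α=0: [125/4, 725/8, 229/4]
= [31, 91, 57]

at x=2,y=1 over L1,L2,L4,L5,L6:
after L1 α=3/5: [726/5, 297/5, 48]
after L2 α=6/7: [3126/35, 4407/35, 72/7]
after L4 α=1/2: [3558/35, 2396/35, 513/14]
after L5 α=0: [3558/35, 2396/35, 513/14]
after L6 α=1/2: [4964/35, 11181/70, 1465/28]
→ [142, 160, 52]

at x=1,y=2 over L1,L2,L4,L5,L6:
L1 α=7/8: [7/4, 791/4, 987/8]
L2 α=1/3: [49/6, 917/6, 477/4]
L4 α=1/2: [61/12, 2219/12, 1097/8]
L5 α=2/3: [2389/36, 7763/36, 1187/8]
L6 α=3/5: [10651/90, 17429/90, 3119/20]
= [118, 194, 156]

at x=0,y=0 over L1,L2,L4,L5:
L1 α=1/4: [121/4, 189/4, 59/2]
L2 α=1/4: [531/16, 1331/16, 231/8]
L4 α=1/3: [1091/24, 1931/24, 727/12]
L5 α=1/5: [457/6, 2753/30, 1426/15]
rounded: [76, 92, 95]

at x=1,y=0 over L1,L2,L4,L5:
after L1 α=5/8: [265/4, 235/4, 685/8]
after L2 α=3/8: [4241/32, 1319/32, 4337/64]
after L4 α=1/4: [19443/128, 10197/128, 15379/256]
after L5 α=3/7: [21843/224, 2307/32, 31699/448]
→ [98, 72, 71]

at x=1,y=2 over L1,L2,L4,L5:
+L1 (α=7/8) → [7/4, 791/4, 987/8]
+L2 (α=1/3) → [49/6, 917/6, 477/4]
+L4 (α=1/2) → [61/12, 2219/12, 1097/8]
+L5 (α=2/3) → [2389/36, 7763/36, 1187/8]
rounded: [66, 216, 148]

query (3,0) [L1,L2,L4,L5,L7] — begin 0,0,0
L1 α=6/7: [156/7, 1530/7, 306/7]
L2 α=1/4: [601/28, 2575/14, 310/7]
L4 α=0: [601/28, 2575/14, 310/7]
L5 α=1/6: [3929/168, 5113/28, 3055/42]
L7 α=1/2: [39041/336, 11133/56, 12295/84]
→ [116, 199, 146]


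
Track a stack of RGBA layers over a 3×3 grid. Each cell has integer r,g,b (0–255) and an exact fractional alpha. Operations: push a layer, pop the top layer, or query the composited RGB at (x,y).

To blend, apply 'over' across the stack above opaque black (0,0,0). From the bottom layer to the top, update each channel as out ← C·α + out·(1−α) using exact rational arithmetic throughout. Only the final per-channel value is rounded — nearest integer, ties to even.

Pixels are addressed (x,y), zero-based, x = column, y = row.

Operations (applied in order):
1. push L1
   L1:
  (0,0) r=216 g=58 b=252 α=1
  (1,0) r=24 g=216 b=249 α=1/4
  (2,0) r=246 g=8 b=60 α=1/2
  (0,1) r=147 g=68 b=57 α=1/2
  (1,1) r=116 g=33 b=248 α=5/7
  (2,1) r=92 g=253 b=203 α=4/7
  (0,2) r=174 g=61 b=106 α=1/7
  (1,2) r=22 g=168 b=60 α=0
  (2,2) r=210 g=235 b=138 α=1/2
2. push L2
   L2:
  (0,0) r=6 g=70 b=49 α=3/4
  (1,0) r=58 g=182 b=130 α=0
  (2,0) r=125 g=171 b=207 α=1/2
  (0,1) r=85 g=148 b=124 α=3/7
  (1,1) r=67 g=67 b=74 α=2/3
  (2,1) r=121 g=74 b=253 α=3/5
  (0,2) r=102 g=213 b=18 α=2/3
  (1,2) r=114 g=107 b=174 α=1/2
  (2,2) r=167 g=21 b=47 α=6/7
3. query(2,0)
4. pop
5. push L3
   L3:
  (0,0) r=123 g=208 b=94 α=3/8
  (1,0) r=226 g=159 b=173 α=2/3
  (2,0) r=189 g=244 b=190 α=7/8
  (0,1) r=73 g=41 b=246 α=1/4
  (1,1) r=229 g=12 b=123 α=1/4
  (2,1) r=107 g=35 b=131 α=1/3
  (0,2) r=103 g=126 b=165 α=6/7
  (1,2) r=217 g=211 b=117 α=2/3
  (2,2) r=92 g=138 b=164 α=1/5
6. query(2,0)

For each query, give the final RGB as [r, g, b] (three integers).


(2,0) stack=L1,L2; from [0,0,0]:
after L1 α=1/2: [123, 4, 30]
after L2 α=1/2: [124, 175/2, 237/2]
→ [124, 88, 118]

at x=2,y=0 over L1,L3:
L1 α=1/2: [123, 4, 30]
L3 α=7/8: [723/4, 214, 170]
→ [181, 214, 170]


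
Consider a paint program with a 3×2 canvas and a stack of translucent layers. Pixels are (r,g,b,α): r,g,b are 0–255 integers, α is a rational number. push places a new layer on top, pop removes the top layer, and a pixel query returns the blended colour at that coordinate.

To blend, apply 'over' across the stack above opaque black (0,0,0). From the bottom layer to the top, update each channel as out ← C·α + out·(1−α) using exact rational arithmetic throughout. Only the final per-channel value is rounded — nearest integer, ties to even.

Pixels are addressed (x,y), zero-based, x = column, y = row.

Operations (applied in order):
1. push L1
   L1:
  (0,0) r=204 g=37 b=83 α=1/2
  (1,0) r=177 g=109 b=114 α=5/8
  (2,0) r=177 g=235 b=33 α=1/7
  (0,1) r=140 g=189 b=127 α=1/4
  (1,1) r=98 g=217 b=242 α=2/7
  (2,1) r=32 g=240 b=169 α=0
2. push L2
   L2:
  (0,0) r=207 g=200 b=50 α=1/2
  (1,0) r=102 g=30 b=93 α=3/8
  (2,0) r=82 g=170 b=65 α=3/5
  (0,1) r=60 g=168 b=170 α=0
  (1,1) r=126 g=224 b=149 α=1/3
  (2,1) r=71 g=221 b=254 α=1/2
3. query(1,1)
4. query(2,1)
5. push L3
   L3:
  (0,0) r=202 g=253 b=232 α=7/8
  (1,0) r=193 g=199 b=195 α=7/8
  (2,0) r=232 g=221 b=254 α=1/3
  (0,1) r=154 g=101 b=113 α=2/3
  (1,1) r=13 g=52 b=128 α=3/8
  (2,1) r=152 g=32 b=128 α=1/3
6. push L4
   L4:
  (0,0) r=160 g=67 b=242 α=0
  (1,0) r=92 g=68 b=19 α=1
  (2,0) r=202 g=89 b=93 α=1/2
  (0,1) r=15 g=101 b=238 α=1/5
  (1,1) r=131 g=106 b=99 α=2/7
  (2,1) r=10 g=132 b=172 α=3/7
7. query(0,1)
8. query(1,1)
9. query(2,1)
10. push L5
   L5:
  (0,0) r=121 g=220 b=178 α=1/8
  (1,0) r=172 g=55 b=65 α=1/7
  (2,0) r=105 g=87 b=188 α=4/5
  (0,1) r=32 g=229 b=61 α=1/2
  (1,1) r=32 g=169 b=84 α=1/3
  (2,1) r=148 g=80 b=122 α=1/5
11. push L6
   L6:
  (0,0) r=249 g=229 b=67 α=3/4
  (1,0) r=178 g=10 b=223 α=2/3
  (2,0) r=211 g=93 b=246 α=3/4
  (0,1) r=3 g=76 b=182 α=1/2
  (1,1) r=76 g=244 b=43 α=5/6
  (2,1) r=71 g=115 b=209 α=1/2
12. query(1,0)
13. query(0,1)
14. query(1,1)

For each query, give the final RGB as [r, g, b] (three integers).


query (1,1) [L1,L2] — begin 0,0,0
L1 α=2/7: [28, 62, 484/7]
L2 α=1/3: [182/3, 116, 2011/21]
→ [61, 116, 96]

at x=2,y=1 over L1,L2:
L1 α=0: [0, 0, 0]
L2 α=1/2: [71/2, 221/2, 127]
→ [36, 110, 127]

(0,1) stack=L1,L2,L3,L4; from [0,0,0]:
after L1 α=1/4: [35, 189/4, 127/4]
after L2 α=0: [35, 189/4, 127/4]
after L3 α=2/3: [343/3, 997/12, 1031/12]
after L4 α=1/5: [1417/15, 260/3, 349/3]
rounded: [94, 87, 116]

(1,1) stack=L1,L2,L3,L4; from [0,0,0]:
after L1 α=2/7: [28, 62, 484/7]
after L2 α=1/3: [182/3, 116, 2011/21]
after L3 α=3/8: [1027/24, 92, 18119/168]
after L4 α=2/7: [11423/168, 96, 123859/1176]
= [68, 96, 105]

query (2,1) [L1,L2,L3,L4] — begin 0,0,0
after L1 α=0: [0, 0, 0]
after L2 α=1/2: [71/2, 221/2, 127]
after L3 α=1/3: [223/3, 253/3, 382/3]
after L4 α=3/7: [982/21, 2200/21, 3076/21]
rounded: [47, 105, 146]

query (1,0) [L1,L2,L3,L4,L5,L6] — begin 0,0,0
+L1 (α=5/8) → [885/8, 545/8, 285/4]
+L2 (α=3/8) → [6873/64, 3445/64, 2541/32]
+L3 (α=7/8) → [93337/512, 92597/512, 46221/256]
+L4 (α=1) → [92, 68, 19]
+L5 (α=1/7) → [724/7, 463/7, 179/7]
+L6 (α=2/3) → [1072/7, 201/7, 3301/21]
→ [153, 29, 157]

query (0,1) [L1,L2,L3,L4,L5,L6] — begin 0,0,0
L1 α=1/4: [35, 189/4, 127/4]
L2 α=0: [35, 189/4, 127/4]
L3 α=2/3: [343/3, 997/12, 1031/12]
L4 α=1/5: [1417/15, 260/3, 349/3]
L5 α=1/2: [1897/30, 947/6, 266/3]
L6 α=1/2: [1987/60, 1403/12, 406/3]
→ [33, 117, 135]

at x=1,y=1 over L1,L2,L3,L4,L5,L6:
L1 α=2/7: [28, 62, 484/7]
L2 α=1/3: [182/3, 116, 2011/21]
L3 α=3/8: [1027/24, 92, 18119/168]
L4 α=2/7: [11423/168, 96, 123859/1176]
L5 α=1/3: [14111/252, 361/3, 173251/1764]
L6 α=5/6: [109871/1512, 4021/18, 552511/10584]
→ [73, 223, 52]


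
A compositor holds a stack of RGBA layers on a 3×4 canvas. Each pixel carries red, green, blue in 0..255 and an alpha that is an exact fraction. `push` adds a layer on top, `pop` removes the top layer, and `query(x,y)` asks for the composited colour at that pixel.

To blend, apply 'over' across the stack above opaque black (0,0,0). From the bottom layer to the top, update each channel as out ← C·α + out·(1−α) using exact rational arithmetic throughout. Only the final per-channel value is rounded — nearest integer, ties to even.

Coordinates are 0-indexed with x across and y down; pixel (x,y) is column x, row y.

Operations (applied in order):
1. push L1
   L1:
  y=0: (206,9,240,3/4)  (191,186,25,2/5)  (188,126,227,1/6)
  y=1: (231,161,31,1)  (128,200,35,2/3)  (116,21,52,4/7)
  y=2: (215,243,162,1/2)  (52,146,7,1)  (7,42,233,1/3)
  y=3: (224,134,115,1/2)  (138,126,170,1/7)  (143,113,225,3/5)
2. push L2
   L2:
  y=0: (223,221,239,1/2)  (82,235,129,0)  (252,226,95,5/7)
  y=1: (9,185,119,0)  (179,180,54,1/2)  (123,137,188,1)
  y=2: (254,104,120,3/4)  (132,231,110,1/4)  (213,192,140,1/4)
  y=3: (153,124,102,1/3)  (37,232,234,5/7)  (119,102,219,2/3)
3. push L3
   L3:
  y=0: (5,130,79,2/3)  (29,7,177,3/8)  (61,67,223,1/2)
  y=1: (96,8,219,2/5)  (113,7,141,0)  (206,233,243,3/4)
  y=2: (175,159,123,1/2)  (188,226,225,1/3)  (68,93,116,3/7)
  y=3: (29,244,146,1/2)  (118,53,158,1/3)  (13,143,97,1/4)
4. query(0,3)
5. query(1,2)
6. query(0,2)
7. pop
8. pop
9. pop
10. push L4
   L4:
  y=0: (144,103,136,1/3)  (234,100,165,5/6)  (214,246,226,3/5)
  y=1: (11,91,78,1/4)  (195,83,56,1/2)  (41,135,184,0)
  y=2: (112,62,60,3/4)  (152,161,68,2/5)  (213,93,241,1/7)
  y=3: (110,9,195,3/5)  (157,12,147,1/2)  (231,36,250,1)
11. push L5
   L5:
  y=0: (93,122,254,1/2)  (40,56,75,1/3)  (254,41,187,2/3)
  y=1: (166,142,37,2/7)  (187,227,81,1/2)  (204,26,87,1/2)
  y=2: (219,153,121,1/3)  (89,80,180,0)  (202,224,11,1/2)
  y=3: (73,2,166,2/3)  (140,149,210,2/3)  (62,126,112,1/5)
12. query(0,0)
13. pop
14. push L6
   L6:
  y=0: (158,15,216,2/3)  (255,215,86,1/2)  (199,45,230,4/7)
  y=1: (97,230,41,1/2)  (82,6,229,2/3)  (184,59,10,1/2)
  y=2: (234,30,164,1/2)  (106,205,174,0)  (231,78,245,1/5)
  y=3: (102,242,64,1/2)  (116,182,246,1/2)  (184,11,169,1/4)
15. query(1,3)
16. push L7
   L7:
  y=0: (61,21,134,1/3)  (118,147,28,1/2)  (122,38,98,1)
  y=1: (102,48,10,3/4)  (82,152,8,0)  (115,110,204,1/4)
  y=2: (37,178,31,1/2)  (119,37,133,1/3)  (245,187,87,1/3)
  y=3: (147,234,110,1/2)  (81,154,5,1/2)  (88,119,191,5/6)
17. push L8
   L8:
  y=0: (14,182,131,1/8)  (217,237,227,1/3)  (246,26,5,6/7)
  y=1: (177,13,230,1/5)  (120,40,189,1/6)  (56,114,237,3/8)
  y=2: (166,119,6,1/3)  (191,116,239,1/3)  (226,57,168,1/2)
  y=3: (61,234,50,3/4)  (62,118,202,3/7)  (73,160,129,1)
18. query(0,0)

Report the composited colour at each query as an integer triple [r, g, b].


(0,3) stack=L1,L2,L3; from [0,0,0]:
L1 α=1/2: [112, 67, 115/2]
L2 α=1/3: [377/3, 86, 217/3]
L3 α=1/2: [232/3, 165, 655/6]
rounded: [77, 165, 109]

query (1,2) [L1,L2,L3] — begin 0,0,0
L1 α=1: [52, 146, 7]
L2 α=1/4: [72, 669/4, 131/4]
L3 α=1/3: [332/3, 1121/6, 581/6]
rounded: [111, 187, 97]

at x=0,y=2 over L1,L2,L3:
L1 α=1/2: [215/2, 243/2, 81]
L2 α=3/4: [1739/8, 867/8, 441/4]
L3 α=1/2: [3139/16, 2139/16, 933/8]
= [196, 134, 117]

query (0,0) [L4,L5] — begin 0,0,0
+L4 (α=1/3) → [48, 103/3, 136/3]
+L5 (α=1/2) → [141/2, 469/6, 449/3]
= [70, 78, 150]

query (1,3) [L4,L6] — begin 0,0,0
after L4 α=1/2: [157/2, 6, 147/2]
after L6 α=1/2: [389/4, 94, 639/4]
rounded: [97, 94, 160]

at x=0,y=0 over L4,L6,L7,L8:
+L4 (α=1/3) → [48, 103/3, 136/3]
+L6 (α=2/3) → [364/3, 193/9, 1432/9]
+L7 (α=1/3) → [911/9, 575/27, 4070/27]
+L8 (α=1/8) → [6503/72, 8939/216, 32027/216]
rounded: [90, 41, 148]


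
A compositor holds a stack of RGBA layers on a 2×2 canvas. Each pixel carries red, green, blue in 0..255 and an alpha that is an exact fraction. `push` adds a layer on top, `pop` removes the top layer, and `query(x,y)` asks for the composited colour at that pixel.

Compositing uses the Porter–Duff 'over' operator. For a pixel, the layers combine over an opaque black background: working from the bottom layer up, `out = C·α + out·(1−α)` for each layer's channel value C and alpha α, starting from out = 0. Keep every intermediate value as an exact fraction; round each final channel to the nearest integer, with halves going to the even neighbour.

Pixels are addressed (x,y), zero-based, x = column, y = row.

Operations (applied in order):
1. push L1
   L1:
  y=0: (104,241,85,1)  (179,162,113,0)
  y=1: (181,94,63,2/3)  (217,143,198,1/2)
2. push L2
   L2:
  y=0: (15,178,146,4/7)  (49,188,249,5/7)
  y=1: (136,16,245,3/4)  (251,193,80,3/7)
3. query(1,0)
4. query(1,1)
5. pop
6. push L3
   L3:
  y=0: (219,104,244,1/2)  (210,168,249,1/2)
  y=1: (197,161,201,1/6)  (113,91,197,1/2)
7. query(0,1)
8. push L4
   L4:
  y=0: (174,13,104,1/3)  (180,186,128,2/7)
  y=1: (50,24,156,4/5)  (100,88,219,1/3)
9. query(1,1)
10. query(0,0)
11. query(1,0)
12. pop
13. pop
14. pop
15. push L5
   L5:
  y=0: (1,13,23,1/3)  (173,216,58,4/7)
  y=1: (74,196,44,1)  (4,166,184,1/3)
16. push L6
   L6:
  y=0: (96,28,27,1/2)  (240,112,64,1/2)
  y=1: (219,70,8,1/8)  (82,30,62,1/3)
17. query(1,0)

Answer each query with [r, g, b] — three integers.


(1,0) stack=L1,L2; from [0,0,0]:
+L1 (α=0) → [0, 0, 0]
+L2 (α=5/7) → [35, 940/7, 1245/7]
= [35, 134, 178]

(1,1) stack=L1,L2; from [0,0,0]:
L1 α=1/2: [217/2, 143/2, 99]
L2 α=3/7: [1187/7, 865/7, 636/7]
→ [170, 124, 91]

at x=0,y=1 over L1,L3:
+L1 (α=2/3) → [362/3, 188/3, 42]
+L3 (α=1/6) → [2401/18, 1423/18, 137/2]
→ [133, 79, 68]

(1,1) stack=L1,L3,L4; from [0,0,0]:
L1 α=1/2: [217/2, 143/2, 99]
L3 α=1/2: [443/4, 325/4, 148]
L4 α=1/3: [643/6, 167/2, 515/3]
= [107, 84, 172]

(0,0) stack=L1,L3,L4; from [0,0,0]:
+L1 (α=1) → [104, 241, 85]
+L3 (α=1/2) → [323/2, 345/2, 329/2]
+L4 (α=1/3) → [497/3, 358/3, 433/3]
= [166, 119, 144]

query (1,0) [L1,L3,L4] — begin 0,0,0
after L1 α=0: [0, 0, 0]
after L3 α=1/2: [105, 84, 249/2]
after L4 α=2/7: [885/7, 792/7, 251/2]
→ [126, 113, 126]

at x=1,y=0 over L5,L6:
L5 α=4/7: [692/7, 864/7, 232/7]
L6 α=1/2: [1186/7, 824/7, 340/7]
rounded: [169, 118, 49]


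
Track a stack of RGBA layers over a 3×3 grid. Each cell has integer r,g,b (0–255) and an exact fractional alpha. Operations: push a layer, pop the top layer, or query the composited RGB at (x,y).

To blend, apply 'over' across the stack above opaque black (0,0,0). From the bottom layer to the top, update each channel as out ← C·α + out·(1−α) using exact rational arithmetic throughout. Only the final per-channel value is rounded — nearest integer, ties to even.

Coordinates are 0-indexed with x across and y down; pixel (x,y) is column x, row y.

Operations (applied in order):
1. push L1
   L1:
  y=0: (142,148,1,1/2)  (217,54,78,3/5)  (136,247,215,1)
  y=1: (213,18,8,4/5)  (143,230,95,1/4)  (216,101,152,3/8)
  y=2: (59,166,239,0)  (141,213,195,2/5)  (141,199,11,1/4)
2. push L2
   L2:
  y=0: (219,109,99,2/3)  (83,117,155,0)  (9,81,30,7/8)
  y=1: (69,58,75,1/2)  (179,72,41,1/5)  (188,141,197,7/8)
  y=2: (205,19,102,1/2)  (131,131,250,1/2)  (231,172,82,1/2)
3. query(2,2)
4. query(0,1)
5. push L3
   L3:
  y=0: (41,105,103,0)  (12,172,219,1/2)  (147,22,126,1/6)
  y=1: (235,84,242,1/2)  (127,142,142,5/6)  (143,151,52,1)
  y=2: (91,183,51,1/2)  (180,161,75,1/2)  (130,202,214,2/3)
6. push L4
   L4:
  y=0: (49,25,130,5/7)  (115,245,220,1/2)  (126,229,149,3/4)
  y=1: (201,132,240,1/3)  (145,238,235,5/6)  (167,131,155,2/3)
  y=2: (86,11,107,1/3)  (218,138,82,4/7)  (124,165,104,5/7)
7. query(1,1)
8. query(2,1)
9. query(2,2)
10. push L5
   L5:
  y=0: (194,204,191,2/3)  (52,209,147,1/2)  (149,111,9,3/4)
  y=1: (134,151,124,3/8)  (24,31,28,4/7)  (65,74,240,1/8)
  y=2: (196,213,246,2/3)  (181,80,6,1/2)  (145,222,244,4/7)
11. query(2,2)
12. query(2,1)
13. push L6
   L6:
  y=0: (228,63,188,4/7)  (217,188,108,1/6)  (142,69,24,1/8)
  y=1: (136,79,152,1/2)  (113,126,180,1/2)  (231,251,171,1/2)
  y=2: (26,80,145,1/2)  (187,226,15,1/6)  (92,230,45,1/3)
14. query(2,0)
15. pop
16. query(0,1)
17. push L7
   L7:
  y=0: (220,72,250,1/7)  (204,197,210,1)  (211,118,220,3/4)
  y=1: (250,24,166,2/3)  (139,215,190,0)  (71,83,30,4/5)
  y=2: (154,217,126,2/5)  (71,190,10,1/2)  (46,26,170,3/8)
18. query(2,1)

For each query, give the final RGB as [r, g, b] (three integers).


(2,2) stack=L1,L2; from [0,0,0]:
L1 α=1/4: [141/4, 199/4, 11/4]
L2 α=1/2: [1065/8, 887/8, 339/8]
→ [133, 111, 42]

at x=0,y=1 over L1,L2:
+L1 (α=4/5) → [852/5, 72/5, 32/5]
+L2 (α=1/2) → [1197/10, 181/5, 407/10]
rounded: [120, 36, 41]

at x=1,y=1 over L1,L2,L3,L4:
L1 α=1/4: [143/4, 115/2, 95/4]
L2 α=1/5: [322/5, 302/5, 136/5]
L3 α=5/6: [3497/30, 642/5, 1843/15]
L4 α=5/6: [25247/180, 3296/15, 9734/45]
→ [140, 220, 216]

(2,1) stack=L1,L2,L3,L4; from [0,0,0]:
+L1 (α=3/8) → [81, 303/8, 57]
+L2 (α=7/8) → [1397/8, 8199/64, 359/2]
+L3 (α=1) → [143, 151, 52]
+L4 (α=2/3) → [159, 413/3, 362/3]
rounded: [159, 138, 121]

at x=2,y=2 over L1,L2,L3,L4:
+L1 (α=1/4) → [141/4, 199/4, 11/4]
+L2 (α=1/2) → [1065/8, 887/8, 339/8]
+L3 (α=2/3) → [3145/24, 1373/8, 3763/24]
+L4 (α=5/7) → [10585/84, 4673/28, 1429/12]
→ [126, 167, 119]

(2,2) stack=L1,L2,L3,L4,L5; from [0,0,0]:
L1 α=1/4: [141/4, 199/4, 11/4]
L2 α=1/2: [1065/8, 887/8, 339/8]
L3 α=2/3: [3145/24, 1373/8, 3763/24]
L4 α=5/7: [10585/84, 4673/28, 1429/12]
L5 α=4/7: [26825/196, 38883/196, 5333/28]
→ [137, 198, 190]

query (2,1) [L1,L2,L3,L4,L5] — begin 0,0,0
after L1 α=3/8: [81, 303/8, 57]
after L2 α=7/8: [1397/8, 8199/64, 359/2]
after L3 α=1: [143, 151, 52]
after L4 α=2/3: [159, 413/3, 362/3]
after L5 α=1/8: [589/4, 3113/24, 1627/12]
= [147, 130, 136]

at x=2,y=0 over L1,L2,L3,L4,L5,L6:
+L1 (α=1) → [136, 247, 215]
+L2 (α=7/8) → [199/8, 407/4, 425/8]
+L3 (α=1/6) → [2171/48, 2123/24, 3133/48]
+L4 (α=3/4) → [20315/192, 18611/96, 24589/192]
+L5 (α=3/4) → [106139/768, 50579/384, 29773/768]
+L6 (α=1/8) → [852029/6144, 380549/3072, 226843/6144]
= [139, 124, 37]

(0,1) stack=L1,L2,L3,L4,L5; from [0,0,0]:
+L1 (α=4/5) → [852/5, 72/5, 32/5]
+L2 (α=1/2) → [1197/10, 181/5, 407/10]
+L3 (α=1/2) → [3547/20, 601/10, 2827/20]
+L4 (α=1/3) → [5557/30, 1261/15, 5227/30]
+L5 (α=3/8) → [7969/48, 655/6, 7459/48]
→ [166, 109, 155]

query (2,1) [L1,L2,L3,L4,L5,L7] — begin 0,0,0
+L1 (α=3/8) → [81, 303/8, 57]
+L2 (α=7/8) → [1397/8, 8199/64, 359/2]
+L3 (α=1) → [143, 151, 52]
+L4 (α=2/3) → [159, 413/3, 362/3]
+L5 (α=1/8) → [589/4, 3113/24, 1627/12]
+L7 (α=4/5) → [345/4, 11081/120, 3067/60]
rounded: [86, 92, 51]


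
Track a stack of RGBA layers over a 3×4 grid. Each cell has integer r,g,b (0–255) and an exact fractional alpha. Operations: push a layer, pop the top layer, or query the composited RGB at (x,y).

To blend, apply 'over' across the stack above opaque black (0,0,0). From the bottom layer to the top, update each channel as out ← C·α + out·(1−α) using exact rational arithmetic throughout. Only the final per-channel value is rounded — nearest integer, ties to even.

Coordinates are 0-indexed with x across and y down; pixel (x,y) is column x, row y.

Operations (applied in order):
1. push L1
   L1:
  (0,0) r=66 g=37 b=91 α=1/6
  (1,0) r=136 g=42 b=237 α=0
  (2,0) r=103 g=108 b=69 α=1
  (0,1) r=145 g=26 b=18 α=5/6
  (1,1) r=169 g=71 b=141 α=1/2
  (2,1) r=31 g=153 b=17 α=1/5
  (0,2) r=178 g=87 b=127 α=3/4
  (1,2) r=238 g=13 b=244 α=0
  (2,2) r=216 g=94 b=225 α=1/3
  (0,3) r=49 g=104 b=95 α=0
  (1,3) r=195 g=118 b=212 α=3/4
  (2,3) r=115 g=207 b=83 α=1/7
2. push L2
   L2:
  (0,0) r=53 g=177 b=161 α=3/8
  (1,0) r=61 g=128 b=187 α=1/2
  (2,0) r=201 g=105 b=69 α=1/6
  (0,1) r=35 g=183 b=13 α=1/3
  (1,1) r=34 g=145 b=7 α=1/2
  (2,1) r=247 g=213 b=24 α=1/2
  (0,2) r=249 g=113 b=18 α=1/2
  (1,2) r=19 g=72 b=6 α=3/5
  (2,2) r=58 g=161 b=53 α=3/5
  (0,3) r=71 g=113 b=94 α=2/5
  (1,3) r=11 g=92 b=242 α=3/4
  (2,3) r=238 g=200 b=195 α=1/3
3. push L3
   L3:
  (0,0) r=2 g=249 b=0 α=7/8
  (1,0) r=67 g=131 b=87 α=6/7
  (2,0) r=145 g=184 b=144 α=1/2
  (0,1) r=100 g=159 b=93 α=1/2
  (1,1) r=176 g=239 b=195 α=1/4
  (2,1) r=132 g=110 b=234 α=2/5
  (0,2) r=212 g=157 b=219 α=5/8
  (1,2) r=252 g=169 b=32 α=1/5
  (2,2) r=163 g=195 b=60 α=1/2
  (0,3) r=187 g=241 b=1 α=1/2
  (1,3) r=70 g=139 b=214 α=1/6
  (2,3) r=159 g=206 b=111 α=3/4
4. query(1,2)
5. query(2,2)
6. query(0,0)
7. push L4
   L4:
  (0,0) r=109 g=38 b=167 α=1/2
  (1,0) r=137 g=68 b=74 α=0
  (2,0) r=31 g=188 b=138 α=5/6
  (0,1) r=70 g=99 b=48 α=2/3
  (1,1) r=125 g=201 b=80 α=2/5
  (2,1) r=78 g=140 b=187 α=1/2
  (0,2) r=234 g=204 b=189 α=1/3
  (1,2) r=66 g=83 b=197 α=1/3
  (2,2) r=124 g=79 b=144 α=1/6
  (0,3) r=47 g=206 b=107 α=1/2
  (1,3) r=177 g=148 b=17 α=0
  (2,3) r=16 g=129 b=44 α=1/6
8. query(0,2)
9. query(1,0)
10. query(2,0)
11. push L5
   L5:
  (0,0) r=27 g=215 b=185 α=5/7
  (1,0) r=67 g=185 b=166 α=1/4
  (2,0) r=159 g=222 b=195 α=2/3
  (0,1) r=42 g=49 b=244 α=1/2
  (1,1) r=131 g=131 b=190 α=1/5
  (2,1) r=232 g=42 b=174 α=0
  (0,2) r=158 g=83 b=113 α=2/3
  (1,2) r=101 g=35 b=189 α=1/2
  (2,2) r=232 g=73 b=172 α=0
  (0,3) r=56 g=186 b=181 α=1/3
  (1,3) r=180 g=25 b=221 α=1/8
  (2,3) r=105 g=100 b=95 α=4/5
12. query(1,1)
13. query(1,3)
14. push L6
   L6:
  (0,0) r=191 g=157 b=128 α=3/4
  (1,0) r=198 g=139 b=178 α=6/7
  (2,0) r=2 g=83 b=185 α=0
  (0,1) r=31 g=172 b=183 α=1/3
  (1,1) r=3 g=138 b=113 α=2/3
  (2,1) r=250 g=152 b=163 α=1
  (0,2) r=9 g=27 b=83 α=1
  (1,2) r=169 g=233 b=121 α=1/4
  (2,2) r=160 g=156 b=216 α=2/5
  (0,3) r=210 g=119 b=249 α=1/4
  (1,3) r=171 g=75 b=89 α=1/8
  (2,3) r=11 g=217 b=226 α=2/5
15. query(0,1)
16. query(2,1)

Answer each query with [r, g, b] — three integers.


at x=1,y=2 over L1,L2,L3:
+L1 (α=0) → [0, 0, 0]
+L2 (α=3/5) → [57/5, 216/5, 18/5]
+L3 (α=1/5) → [1488/25, 1709/25, 232/25]
rounded: [60, 68, 9]

(2,2) stack=L1,L2,L3; from [0,0,0]:
L1 α=1/3: [72, 94/3, 75]
L2 α=3/5: [318/5, 1637/15, 309/5]
L3 α=1/2: [1133/10, 2281/15, 609/10]
→ [113, 152, 61]

query (0,0) [L1,L2,L3] — begin 0,0,0
L1 α=1/6: [11, 37/6, 91/6]
L2 α=3/8: [107/4, 3371/48, 3353/48]
L3 α=7/8: [163/32, 87035/384, 3353/384]
→ [5, 227, 9]

at x=0,y=2 over L1,L2,L3,L4:
L1 α=3/4: [267/2, 261/4, 381/4]
L2 α=1/2: [765/4, 713/8, 453/8]
L3 α=5/8: [6535/32, 8419/64, 10119/64]
L4 α=1/3: [10279/48, 14947/96, 5389/32]
→ [214, 156, 168]

query (1,0) [L1,L2,L3,L4] — begin 0,0,0
L1 α=0: [0, 0, 0]
L2 α=1/2: [61/2, 64, 187/2]
L3 α=6/7: [865/14, 850/7, 1231/14]
L4 α=0: [865/14, 850/7, 1231/14]
= [62, 121, 88]

at x=2,y=0 over L1,L2,L3,L4:
after L1 α=1: [103, 108, 69]
after L2 α=1/6: [358/3, 215/2, 69]
after L3 α=1/2: [793/6, 583/4, 213/2]
after L4 α=5/6: [1723/36, 4343/24, 531/4]
→ [48, 181, 133]

query (1,1) [L1,L2,L3,L4,L5] — begin 0,0,0
+L1 (α=1/2) → [169/2, 71/2, 141/2]
+L2 (α=1/2) → [237/4, 361/4, 155/4]
+L3 (α=1/4) → [1415/16, 2039/16, 1245/16]
+L4 (α=2/5) → [1649/16, 12549/80, 1259/16]
+L5 (α=1/5) → [2173/20, 15169/100, 2019/20]
rounded: [109, 152, 101]

query (1,3) [L1,L2,L3,L4,L5] — begin 0,0,0
L1 α=3/4: [585/4, 177/2, 159]
L2 α=3/4: [717/16, 729/8, 885/4]
L3 α=1/6: [4705/96, 4757/48, 5281/24]
L4 α=0: [4705/96, 4757/48, 5281/24]
L5 α=1/8: [50215/768, 34499/384, 42271/192]
= [65, 90, 220]

at x=0,y=1 over L1,L2,L3,L4,L5,L6:
L1 α=5/6: [725/6, 65/3, 15]
L2 α=1/3: [830/9, 679/9, 43/3]
L3 α=1/2: [865/9, 1055/9, 161/3]
L4 α=2/3: [2125/27, 2837/27, 449/9]
L5 α=1/2: [3259/54, 2080/27, 2645/18]
L6 α=1/3: [4096/81, 8804/81, 4292/27]
→ [51, 109, 159]

query (2,1) [L1,L2,L3,L4,L5,L6] — begin 0,0,0
+L1 (α=1/5) → [31/5, 153/5, 17/5]
+L2 (α=1/2) → [633/5, 609/5, 137/10]
+L3 (α=2/5) → [3219/25, 2927/25, 5091/50]
+L4 (α=1/2) → [5169/50, 6427/50, 14441/100]
+L5 (α=0) → [5169/50, 6427/50, 14441/100]
+L6 (α=1) → [250, 152, 163]
→ [250, 152, 163]


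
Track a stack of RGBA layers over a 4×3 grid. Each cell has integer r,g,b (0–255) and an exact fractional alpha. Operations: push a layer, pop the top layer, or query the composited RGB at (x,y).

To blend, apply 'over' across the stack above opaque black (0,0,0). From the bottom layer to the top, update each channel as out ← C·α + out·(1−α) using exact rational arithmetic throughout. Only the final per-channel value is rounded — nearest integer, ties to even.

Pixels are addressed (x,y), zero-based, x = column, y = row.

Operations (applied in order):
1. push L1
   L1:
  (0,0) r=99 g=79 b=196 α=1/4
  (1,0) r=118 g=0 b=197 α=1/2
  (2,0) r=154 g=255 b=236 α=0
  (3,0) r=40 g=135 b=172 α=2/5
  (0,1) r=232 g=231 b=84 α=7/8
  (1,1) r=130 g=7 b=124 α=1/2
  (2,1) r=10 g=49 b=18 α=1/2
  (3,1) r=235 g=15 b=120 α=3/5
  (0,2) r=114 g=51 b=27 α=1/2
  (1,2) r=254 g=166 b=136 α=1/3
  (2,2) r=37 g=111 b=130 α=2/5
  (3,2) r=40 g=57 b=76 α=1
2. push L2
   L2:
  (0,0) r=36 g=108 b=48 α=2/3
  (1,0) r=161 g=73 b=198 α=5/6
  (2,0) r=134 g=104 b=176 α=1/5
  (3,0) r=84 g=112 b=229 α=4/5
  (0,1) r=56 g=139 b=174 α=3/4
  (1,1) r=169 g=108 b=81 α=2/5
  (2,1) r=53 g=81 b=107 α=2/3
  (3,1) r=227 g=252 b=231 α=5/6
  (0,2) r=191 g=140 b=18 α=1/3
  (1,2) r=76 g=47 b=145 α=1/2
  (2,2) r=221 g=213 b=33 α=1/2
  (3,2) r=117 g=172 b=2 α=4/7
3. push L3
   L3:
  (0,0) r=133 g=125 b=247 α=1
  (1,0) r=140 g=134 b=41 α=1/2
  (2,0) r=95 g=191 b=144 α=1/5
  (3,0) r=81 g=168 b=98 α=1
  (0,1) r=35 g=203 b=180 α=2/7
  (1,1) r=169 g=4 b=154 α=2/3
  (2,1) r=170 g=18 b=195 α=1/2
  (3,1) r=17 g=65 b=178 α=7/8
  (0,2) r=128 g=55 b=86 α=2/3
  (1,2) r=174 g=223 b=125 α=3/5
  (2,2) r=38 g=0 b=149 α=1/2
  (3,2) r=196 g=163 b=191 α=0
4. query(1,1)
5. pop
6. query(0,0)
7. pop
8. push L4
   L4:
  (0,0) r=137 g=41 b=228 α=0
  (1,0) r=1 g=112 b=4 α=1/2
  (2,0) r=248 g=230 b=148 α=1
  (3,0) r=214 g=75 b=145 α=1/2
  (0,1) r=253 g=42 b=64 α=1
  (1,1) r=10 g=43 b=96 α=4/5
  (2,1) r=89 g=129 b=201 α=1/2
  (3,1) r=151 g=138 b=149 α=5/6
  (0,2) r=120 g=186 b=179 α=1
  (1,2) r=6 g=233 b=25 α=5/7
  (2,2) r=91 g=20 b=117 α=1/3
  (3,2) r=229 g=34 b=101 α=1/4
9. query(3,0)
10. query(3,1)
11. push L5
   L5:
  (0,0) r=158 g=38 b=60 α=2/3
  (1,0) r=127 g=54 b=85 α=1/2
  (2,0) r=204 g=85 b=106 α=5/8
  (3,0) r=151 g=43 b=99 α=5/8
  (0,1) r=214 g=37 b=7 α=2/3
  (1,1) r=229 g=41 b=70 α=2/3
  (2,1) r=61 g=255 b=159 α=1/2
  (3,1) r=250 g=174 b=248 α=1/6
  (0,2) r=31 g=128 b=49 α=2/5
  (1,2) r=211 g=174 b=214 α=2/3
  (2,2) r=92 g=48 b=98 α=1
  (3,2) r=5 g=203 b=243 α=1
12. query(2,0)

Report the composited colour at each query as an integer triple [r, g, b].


(1,1) stack=L1,L2,L3; from [0,0,0]:
+L1 (α=1/2) → [65, 7/2, 62]
+L2 (α=2/5) → [533/5, 453/10, 348/5]
+L3 (α=2/3) → [741/5, 533/30, 1888/15]
rounded: [148, 18, 126]

query (0,0) [L1,L2] — begin 0,0,0
+L1 (α=1/4) → [99/4, 79/4, 49]
+L2 (α=2/3) → [129/4, 943/12, 145/3]
→ [32, 79, 48]

query (3,0) [L1,L4] — begin 0,0,0
after L1 α=2/5: [16, 54, 344/5]
after L4 α=1/2: [115, 129/2, 1069/10]
= [115, 64, 107]

query (3,1) [L1,L4] — begin 0,0,0
L1 α=3/5: [141, 9, 72]
L4 α=5/6: [448/3, 233/2, 817/6]
= [149, 116, 136]

at x=2,y=0 over L1,L4,L5:
+L1 (α=0) → [0, 0, 0]
+L4 (α=1) → [248, 230, 148]
+L5 (α=5/8) → [441/2, 1115/8, 487/4]
rounded: [220, 139, 122]


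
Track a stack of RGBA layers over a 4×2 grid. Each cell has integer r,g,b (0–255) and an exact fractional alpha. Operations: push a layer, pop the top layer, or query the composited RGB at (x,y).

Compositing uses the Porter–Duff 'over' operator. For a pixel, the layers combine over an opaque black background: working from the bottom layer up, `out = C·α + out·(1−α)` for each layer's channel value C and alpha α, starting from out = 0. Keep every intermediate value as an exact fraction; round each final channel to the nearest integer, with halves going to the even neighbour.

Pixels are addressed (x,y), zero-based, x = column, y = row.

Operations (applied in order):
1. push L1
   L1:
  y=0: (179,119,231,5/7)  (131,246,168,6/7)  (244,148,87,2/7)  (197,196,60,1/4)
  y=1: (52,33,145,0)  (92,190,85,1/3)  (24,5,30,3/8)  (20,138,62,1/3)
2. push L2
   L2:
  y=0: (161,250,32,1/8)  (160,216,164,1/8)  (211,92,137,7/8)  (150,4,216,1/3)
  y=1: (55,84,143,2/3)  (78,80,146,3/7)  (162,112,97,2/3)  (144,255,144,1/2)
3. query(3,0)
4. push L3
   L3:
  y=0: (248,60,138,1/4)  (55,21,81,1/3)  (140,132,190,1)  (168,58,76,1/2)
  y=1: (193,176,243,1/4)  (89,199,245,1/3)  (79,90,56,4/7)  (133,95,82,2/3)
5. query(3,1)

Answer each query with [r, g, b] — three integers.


at x=3,y=0 over L1,L2:
L1 α=1/4: [197/4, 49, 15]
L2 α=1/3: [497/6, 34, 82]
rounded: [83, 34, 82]

(3,1) stack=L1,L2,L3; from [0,0,0]:
L1 α=1/3: [20/3, 46, 62/3]
L2 α=1/2: [226/3, 301/2, 247/3]
L3 α=2/3: [1024/9, 227/2, 739/9]
→ [114, 114, 82]


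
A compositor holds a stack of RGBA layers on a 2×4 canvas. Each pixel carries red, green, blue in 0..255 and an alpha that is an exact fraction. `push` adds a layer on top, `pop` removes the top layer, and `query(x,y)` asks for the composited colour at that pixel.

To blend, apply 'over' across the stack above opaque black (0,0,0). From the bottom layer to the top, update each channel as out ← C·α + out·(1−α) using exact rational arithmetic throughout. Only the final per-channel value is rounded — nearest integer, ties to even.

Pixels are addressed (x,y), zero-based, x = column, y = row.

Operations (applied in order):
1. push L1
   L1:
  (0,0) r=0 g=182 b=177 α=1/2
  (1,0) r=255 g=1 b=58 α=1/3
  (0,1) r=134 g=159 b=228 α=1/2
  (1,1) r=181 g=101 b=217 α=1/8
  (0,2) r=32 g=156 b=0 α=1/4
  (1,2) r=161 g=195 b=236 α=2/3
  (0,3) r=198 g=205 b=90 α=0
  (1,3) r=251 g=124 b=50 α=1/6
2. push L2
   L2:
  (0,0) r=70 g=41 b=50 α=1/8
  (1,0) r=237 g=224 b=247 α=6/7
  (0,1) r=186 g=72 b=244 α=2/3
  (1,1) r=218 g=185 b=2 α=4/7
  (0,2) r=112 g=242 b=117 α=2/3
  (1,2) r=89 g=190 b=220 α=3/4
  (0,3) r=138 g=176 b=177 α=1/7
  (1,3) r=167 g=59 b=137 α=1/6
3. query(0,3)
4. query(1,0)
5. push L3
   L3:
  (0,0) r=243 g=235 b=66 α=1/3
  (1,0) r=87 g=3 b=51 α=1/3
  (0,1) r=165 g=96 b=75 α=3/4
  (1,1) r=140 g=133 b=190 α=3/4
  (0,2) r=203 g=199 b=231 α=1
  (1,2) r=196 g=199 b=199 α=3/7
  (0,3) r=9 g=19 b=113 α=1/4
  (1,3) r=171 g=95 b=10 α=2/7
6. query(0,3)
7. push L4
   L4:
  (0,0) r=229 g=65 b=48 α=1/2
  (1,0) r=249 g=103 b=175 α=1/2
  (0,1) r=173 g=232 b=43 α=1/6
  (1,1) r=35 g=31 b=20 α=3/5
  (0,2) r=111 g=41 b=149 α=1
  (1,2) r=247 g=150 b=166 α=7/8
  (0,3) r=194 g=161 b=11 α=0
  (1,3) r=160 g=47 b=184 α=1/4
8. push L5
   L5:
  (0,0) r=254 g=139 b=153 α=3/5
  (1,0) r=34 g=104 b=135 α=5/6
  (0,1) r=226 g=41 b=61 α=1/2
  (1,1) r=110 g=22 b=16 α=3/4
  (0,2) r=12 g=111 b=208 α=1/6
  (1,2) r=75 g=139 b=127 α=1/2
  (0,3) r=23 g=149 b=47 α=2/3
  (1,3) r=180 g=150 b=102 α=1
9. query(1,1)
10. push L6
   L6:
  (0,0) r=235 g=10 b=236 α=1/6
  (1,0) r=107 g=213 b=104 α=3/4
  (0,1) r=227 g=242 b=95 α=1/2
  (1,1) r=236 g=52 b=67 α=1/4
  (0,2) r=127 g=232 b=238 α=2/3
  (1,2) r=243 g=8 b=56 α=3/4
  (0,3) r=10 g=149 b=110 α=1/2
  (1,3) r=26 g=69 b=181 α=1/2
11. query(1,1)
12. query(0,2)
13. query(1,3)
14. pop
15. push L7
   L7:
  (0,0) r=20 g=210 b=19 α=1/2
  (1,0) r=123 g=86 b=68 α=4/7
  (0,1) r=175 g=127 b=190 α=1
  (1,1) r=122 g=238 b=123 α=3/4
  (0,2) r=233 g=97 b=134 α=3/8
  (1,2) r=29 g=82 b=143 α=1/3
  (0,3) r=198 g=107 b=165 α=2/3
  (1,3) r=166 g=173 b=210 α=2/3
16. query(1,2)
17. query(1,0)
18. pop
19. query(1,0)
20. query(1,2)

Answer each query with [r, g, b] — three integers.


(0,3) stack=L1,L2; from [0,0,0]:
+L1 (α=0) → [0, 0, 0]
+L2 (α=1/7) → [138/7, 176/7, 177/7]
= [20, 25, 25]

query (1,0) [L1,L2] — begin 0,0,0
L1 α=1/3: [85, 1/3, 58/3]
L2 α=6/7: [1507/7, 4033/21, 4504/21]
= [215, 192, 214]

at x=0,y=3 over L1,L2,L3:
+L1 (α=0) → [0, 0, 0]
+L2 (α=1/7) → [138/7, 176/7, 177/7]
+L3 (α=1/4) → [477/28, 661/28, 661/14]
= [17, 24, 47]

(1,1) stack=L1,L2,L3,L4,L5; from [0,0,0]:
after L1 α=1/8: [181/8, 101/8, 217/8]
after L2 α=4/7: [7519/56, 889/8, 715/56]
after L3 α=3/4: [31039/224, 4081/32, 32635/224]
after L4 α=3/5: [42799/560, 5569/80, 7871/112]
after L5 α=3/4: [227599/2240, 10849/320, 13247/448]
= [102, 34, 30]

(1,1) stack=L1,L2,L3,L4,L5,L6; from [0,0,0]:
+L1 (α=1/8) → [181/8, 101/8, 217/8]
+L2 (α=4/7) → [7519/56, 889/8, 715/56]
+L3 (α=3/4) → [31039/224, 4081/32, 32635/224]
+L4 (α=3/5) → [42799/560, 5569/80, 7871/112]
+L5 (α=3/4) → [227599/2240, 10849/320, 13247/448]
+L6 (α=1/4) → [1211437/8960, 49187/1280, 69757/1792]
rounded: [135, 38, 39]

at x=0,y=2 over L1,L2,L3,L4,L5,L6:
after L1 α=1/4: [8, 39, 0]
after L2 α=2/3: [232/3, 523/3, 78]
after L3 α=1: [203, 199, 231]
after L4 α=1: [111, 41, 149]
after L5 α=1/6: [189/2, 158/3, 953/6]
after L6 α=2/3: [697/6, 1550/9, 3809/18]
rounded: [116, 172, 212]

(1,3) stack=L1,L2,L3,L4,L5,L6; from [0,0,0]:
+L1 (α=1/6) → [251/6, 62/3, 25/3]
+L2 (α=1/6) → [2257/36, 487/18, 268/9]
+L3 (α=2/7) → [3371/36, 5855/126, 1520/63]
+L4 (α=1/4) → [5291/48, 7829/168, 1346/21]
+L5 (α=1) → [180, 150, 102]
+L6 (α=1/2) → [103, 219/2, 283/2]
= [103, 110, 142]

(1,2) stack=L1,L2,L3,L4,L5,L7; from [0,0,0]:
L1 α=2/3: [322/3, 130, 472/3]
L2 α=3/4: [1123/12, 175, 613/3]
L3 α=3/7: [2887/21, 1297/7, 4243/21]
L4 α=7/8: [9799/42, 8647/56, 28645/168]
L5 α=1/2: [12949/84, 16431/112, 49981/336]
L7 α=1/3: [14167/126, 21023/168, 74005/504]
→ [112, 125, 147]

(1,0) stack=L1,L2,L3,L4,L5,L7; from [0,0,0]:
L1 α=1/3: [85, 1/3, 58/3]
L2 α=6/7: [1507/7, 4033/21, 4504/21]
L3 α=1/3: [3623/21, 8129/63, 10079/63]
L4 α=1/2: [4426/21, 7309/63, 10552/63]
L5 α=5/6: [3998/63, 40069/378, 53077/378]
L7 α=4/7: [14330/147, 83413/882, 87349/882]
→ [97, 95, 99]

at x=1,y=0 over L1,L2,L3,L4,L5:
+L1 (α=1/3) → [85, 1/3, 58/3]
+L2 (α=6/7) → [1507/7, 4033/21, 4504/21]
+L3 (α=1/3) → [3623/21, 8129/63, 10079/63]
+L4 (α=1/2) → [4426/21, 7309/63, 10552/63]
+L5 (α=5/6) → [3998/63, 40069/378, 53077/378]
rounded: [63, 106, 140]

at x=1,y=2 over L1,L2,L3,L4,L5:
+L1 (α=2/3) → [322/3, 130, 472/3]
+L2 (α=3/4) → [1123/12, 175, 613/3]
+L3 (α=3/7) → [2887/21, 1297/7, 4243/21]
+L4 (α=7/8) → [9799/42, 8647/56, 28645/168]
+L5 (α=1/2) → [12949/84, 16431/112, 49981/336]
→ [154, 147, 149]
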